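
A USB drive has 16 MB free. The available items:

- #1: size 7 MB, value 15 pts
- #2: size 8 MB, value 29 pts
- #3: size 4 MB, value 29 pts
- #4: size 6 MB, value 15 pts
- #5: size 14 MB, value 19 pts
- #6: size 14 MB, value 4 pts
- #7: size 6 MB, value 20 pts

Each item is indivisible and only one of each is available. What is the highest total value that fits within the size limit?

Check high-value combinations within 16 MB:
- #3+#4+#7: size 4+6+6=16, value 29+15+20=64
- #2+#3: size 8+4=12, value 29+29=58
- #3+#7: size 4+6=10, value 29+20=49
Best: 64 pts.

64 pts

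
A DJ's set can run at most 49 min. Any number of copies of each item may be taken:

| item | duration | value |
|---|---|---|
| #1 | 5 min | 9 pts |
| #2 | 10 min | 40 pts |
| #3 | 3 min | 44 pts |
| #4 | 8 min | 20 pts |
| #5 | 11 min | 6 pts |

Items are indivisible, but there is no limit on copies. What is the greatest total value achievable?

704 pts

Best value-per-unit is #3 at 44/3, and filling with it alone uses duration 16×3=48. No mix of the others beats 16×44 = 704.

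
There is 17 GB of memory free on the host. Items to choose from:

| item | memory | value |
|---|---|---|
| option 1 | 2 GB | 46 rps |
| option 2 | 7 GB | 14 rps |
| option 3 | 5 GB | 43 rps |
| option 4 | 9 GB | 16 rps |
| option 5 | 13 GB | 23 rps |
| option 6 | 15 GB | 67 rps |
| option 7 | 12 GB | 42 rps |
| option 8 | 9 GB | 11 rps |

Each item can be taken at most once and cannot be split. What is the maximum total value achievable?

113 rps

Check high-value combinations within 17 GB:
- option 1+option 6: memory 2+15=17, value 46+67=113
- option 1+option 3+option 4: memory 2+5+9=16, value 46+43+16=105
- option 1+option 2+option 3: memory 2+7+5=14, value 46+14+43=103
- option 1+option 3+option 8: memory 2+5+9=16, value 46+43+11=100
- option 1+option 3: memory 2+5=7, value 46+43=89
Best: 113 rps.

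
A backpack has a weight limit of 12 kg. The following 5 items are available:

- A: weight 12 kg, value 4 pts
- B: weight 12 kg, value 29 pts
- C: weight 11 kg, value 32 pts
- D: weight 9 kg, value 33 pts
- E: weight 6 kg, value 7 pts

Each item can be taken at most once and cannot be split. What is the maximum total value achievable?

This is a 0/1 knapsack; check combinations near the capacity.
- D: weight 9, value 33
- C: weight 11, value 32
- B: weight 12, value 29
- E: weight 6, value 7
- A: weight 12, value 4
Best: 33 pts.

33 pts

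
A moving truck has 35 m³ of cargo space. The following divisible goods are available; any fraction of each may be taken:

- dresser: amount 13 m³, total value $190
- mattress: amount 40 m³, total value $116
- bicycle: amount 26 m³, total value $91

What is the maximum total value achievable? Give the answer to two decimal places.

267.00

Take in order of value per unit:
- dresser (190/13 per unit): all 13 → value 190, running total 190.00
- bicycle (91/26 per unit): 22 of 26 → value 22×91/26 = 77.0000, running total 267.00
Total 267.00.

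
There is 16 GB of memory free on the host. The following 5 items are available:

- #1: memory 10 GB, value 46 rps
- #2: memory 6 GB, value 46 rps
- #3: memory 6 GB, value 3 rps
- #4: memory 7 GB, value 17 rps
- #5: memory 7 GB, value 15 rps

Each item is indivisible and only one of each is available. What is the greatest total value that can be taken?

This is a 0/1 knapsack; check combinations near the capacity.
- #1+#2: memory 10+6=16, value 46+46=92
- #2+#4: memory 6+7=13, value 46+17=63
- #2+#5: memory 6+7=13, value 46+15=61
Best: 92 rps.

92 rps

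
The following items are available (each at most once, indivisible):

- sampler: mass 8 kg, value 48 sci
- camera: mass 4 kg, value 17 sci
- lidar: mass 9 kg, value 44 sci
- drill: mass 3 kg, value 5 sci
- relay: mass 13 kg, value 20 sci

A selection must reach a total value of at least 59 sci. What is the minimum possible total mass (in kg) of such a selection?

Subsets with value ≥ 59, sorted by total mass:
- sampler+camera: mass 12, value 65
- camera+lidar: mass 13, value 61
- sampler+camera+drill: mass 15, value 70
Minimum mass: 12 kg.

12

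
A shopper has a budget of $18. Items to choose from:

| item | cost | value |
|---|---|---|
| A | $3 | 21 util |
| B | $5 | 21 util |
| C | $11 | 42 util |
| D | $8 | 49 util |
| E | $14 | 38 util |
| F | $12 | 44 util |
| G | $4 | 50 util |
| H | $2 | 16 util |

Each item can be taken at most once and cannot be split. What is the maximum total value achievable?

136 util

Check high-value combinations within $18:
- A+D+G+H: cost 3+8+4+2=17, value 21+49+50+16=136
- A+D+G: cost 3+8+4=15, value 21+49+50=120
- B+D+G: cost 5+8+4=17, value 21+49+50=120
Best: 136 util.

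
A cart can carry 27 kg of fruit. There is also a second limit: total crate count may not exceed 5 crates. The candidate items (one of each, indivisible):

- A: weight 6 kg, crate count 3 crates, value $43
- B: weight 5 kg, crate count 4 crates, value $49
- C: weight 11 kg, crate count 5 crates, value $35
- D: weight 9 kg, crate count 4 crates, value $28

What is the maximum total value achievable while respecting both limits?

Feasible sets respecting both limits:
- B: weight 5, crate count 4, value 49
- A: weight 6, crate count 3, value 43
- C: weight 11, crate count 5, value 35
- D: weight 9, crate count 4, value 28
Best: $49.

$49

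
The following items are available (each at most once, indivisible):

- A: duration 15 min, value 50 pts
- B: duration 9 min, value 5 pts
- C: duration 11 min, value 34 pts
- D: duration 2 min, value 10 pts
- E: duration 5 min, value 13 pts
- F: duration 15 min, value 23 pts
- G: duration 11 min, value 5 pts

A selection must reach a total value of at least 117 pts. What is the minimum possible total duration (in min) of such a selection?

43

Subsets with value ≥ 117, sorted by total duration:
- A+C+D+F: duration 43, value 117
- A+C+E+F: duration 46, value 120
- A+C+D+E+F: duration 48, value 130
- A+B+C+D+F: duration 52, value 122
Minimum duration: 43 min.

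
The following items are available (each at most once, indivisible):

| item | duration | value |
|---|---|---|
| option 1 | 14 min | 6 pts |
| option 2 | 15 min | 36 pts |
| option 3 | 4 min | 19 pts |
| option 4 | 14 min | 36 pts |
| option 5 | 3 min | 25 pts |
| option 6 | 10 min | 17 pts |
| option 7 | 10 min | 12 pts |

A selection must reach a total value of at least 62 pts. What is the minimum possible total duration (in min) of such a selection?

21

Subsets with value ≥ 62, sorted by total duration:
- option 3+option 4+option 5: duration 21, value 80
- option 2+option 3+option 5: duration 22, value 80
Minimum duration: 21 min.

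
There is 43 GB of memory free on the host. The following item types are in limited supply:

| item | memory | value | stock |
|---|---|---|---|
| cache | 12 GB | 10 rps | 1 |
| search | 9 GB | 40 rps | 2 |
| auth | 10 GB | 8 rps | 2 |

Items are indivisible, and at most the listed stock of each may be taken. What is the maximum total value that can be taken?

98 rps

Top feasible selections:
- 1×cache + 2×search + 1×auth: memory 40, value 98
- 2×search + 2×auth: memory 38, value 96
- 1×cache + 2×search: memory 30, value 90
Best: 98 rps.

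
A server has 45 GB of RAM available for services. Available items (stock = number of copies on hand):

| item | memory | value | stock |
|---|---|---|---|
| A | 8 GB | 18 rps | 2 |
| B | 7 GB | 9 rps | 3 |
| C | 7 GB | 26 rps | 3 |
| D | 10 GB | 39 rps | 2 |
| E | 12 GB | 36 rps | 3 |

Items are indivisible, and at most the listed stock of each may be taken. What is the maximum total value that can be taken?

156 rps

Best selections within memory 45 and stock limits:
- 3×C + 2×D: memory 41, value 156
- 3×C + 1×D + 1×E: memory 43, value 153
Best: 156 rps.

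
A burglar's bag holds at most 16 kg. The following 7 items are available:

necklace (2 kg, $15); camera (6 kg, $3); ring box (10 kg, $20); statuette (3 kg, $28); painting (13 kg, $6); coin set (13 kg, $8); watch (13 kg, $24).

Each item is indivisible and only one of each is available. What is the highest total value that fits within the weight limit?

Check high-value combinations within 16 kg:
- necklace+ring box+statuette: weight 2+10+3=15, value 15+20+28=63
- statuette+watch: weight 3+13=16, value 28+24=52
- ring box+statuette: weight 10+3=13, value 20+28=48
Best: $63.

$63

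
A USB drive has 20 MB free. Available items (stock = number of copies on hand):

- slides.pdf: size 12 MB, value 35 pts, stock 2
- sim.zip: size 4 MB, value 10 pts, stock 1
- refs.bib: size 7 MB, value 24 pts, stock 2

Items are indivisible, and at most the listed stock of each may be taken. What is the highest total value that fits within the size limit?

Top feasible selections:
- 1×slides.pdf + 1×refs.bib: size 19, value 59
- 1×sim.zip + 2×refs.bib: size 18, value 58
- 2×refs.bib: size 14, value 48
Best: 59 pts.

59 pts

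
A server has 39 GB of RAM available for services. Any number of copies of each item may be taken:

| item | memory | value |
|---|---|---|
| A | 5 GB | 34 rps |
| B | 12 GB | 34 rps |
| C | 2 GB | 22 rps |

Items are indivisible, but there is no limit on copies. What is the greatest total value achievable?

Best value-per-unit is C at 22/2, and filling with it alone uses memory 19×2=38. No mix of the others beats 19×22 = 418.

418 rps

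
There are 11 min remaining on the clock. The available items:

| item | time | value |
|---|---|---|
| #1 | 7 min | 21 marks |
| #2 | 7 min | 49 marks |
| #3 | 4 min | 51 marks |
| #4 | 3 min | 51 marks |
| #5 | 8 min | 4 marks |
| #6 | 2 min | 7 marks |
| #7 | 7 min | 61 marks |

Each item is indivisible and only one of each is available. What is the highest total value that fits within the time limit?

112 marks

Check high-value combinations within 11 min:
- #4+#7: time 3+7=10, value 51+61=112
- #3+#7: time 4+7=11, value 51+61=112
- #3+#4+#6: time 4+3+2=9, value 51+51+7=109
- #3+#4: time 4+3=7, value 51+51=102
- #2+#4: time 7+3=10, value 49+51=100
Best: 112 marks.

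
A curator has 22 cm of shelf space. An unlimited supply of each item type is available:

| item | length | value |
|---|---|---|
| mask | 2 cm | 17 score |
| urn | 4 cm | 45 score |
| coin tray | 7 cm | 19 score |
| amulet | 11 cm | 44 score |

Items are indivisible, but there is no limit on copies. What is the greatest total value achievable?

242 score

Best value-per-unit is urn at 45/4; filling with it alone gives 5×45 = 225.
Optimal mix: 1×mask + 5×urn → length 22, value 242.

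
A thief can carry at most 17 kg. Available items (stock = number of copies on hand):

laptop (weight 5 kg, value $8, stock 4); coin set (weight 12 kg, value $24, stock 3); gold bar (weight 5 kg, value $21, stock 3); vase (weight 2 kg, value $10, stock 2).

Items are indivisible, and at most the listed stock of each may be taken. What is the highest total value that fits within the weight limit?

$73

Top feasible selections:
- 3×gold bar + 1×vase: weight 17, value 73
- 3×gold bar: weight 15, value 63
- 2×gold bar + 2×vase: weight 14, value 62
Best: $73.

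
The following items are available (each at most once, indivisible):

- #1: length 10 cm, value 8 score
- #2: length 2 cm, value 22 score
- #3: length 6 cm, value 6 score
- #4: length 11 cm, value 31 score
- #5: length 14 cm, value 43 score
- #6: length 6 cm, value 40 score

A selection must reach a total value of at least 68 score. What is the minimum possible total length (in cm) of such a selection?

Subsets with value ≥ 68, sorted by total length:
- #2+#3+#6: length 14, value 68
- #4+#6: length 17, value 71
- #1+#2+#6: length 18, value 70
- #2+#4+#6: length 19, value 93
Minimum length: 14 cm.

14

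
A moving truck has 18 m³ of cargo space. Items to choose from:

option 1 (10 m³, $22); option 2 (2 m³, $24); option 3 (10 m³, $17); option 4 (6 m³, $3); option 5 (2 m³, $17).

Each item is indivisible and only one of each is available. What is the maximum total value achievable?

Check high-value combinations within 18 m³:
- option 1+option 2+option 5: volume 10+2+2=14, value 22+24+17=63
- option 2+option 3+option 5: volume 2+10+2=14, value 24+17+17=58
- option 1+option 2+option 4: volume 10+2+6=18, value 22+24+3=49
- option 1+option 2: volume 10+2=12, value 22+24=46
Best: $63.

$63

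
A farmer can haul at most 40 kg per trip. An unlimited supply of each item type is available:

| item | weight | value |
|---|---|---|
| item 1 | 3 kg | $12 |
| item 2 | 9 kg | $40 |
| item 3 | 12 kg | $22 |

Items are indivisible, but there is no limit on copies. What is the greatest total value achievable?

Best value-per-unit is item 2 at 40/9; filling with it alone gives 4×40 = 160.
Optimal mix: 1×item 1 + 4×item 2 → weight 39, value 172.

$172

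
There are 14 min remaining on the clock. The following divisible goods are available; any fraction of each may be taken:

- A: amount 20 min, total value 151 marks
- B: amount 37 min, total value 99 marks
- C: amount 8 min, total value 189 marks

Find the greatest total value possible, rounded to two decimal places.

Take in order of value per unit:
- C (189/8 per unit): all 8 → value 189, running total 189.00
- A (151/20 per unit): 6 of 20 → value 6×151/20 = 45.3000, running total 234.30
Total 234.30.

234.30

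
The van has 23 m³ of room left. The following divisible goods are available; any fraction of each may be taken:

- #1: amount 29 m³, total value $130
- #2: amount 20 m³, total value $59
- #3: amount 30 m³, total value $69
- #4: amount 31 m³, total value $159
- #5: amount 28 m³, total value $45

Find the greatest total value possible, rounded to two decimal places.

Take in order of value per unit:
- #4 (159/31 per unit): 23 of 31 → value 23×159/31 = 117.9677, running total 117.97
Total 117.97.

117.97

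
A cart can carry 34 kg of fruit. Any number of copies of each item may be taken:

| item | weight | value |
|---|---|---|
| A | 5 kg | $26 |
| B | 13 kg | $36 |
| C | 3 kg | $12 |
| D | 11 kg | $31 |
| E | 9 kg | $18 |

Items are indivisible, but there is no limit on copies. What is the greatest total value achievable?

Best value-per-unit is A at 26/5; filling with it alone gives 6×26 = 156.
Optimal mix: 6×A + 1×C → weight 33, value 168.

$168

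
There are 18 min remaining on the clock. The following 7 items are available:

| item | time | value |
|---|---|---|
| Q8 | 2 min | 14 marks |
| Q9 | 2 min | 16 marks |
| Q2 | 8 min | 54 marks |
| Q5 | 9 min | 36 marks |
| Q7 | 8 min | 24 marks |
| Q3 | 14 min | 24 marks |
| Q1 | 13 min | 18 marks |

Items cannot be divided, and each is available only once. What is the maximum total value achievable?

94 marks

Check high-value combinations within 18 min:
- Q9+Q2+Q7: time 2+8+8=18, value 16+54+24=94
- Q8+Q2+Q7: time 2+8+8=18, value 14+54+24=92
- Q2+Q5: time 8+9=17, value 54+36=90
- Q8+Q9+Q2: time 2+2+8=12, value 14+16+54=84
Best: 94 marks.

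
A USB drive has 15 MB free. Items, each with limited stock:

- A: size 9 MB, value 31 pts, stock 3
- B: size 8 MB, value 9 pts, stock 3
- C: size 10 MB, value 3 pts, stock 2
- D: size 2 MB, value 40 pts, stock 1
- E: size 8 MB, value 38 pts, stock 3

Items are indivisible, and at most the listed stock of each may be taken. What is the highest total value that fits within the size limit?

78 pts

Top feasible selections:
- 1×D + 1×E: size 10, value 78
- 1×A + 1×D: size 11, value 71
- 1×B + 1×D: size 10, value 49
- 1×C + 1×D: size 12, value 43
Best: 78 pts.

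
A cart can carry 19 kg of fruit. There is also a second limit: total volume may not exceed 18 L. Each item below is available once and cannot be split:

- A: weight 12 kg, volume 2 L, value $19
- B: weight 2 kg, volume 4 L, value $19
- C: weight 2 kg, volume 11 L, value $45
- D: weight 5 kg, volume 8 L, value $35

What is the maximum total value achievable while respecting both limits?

Feasible sets respecting both limits:
- A+B+C: weight 16, volume 17, value 83
- A+B+D: weight 19, volume 14, value 73
- A+C: weight 14, volume 13, value 64
Best: $83.

$83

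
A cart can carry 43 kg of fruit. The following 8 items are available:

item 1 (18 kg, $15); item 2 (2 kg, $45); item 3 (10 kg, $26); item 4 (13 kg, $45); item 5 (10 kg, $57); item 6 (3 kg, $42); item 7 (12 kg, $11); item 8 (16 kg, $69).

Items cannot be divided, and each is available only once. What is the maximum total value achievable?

Check high-value combinations within 43 kg:
- item 2+item 3+item 5+item 6+item 8: weight 2+10+10+3+16=41, value 45+26+57+42+69=239
- item 2+item 5+item 6+item 7+item 8: weight 2+10+3+12+16=43, value 45+57+42+11+69=224
- item 2+item 4+item 5+item 8: weight 2+13+10+16=41, value 45+45+57+69=216
Best: $239.

$239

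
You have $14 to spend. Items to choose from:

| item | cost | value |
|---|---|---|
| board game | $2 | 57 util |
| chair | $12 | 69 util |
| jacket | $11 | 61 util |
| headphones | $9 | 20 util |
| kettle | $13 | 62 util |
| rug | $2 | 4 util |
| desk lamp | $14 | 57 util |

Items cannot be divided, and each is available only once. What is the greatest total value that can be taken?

126 util

This is a 0/1 knapsack; check combinations near the capacity.
- board game+chair: cost 2+12=14, value 57+69=126
- board game+jacket: cost 2+11=13, value 57+61=118
- board game+headphones+rug: cost 2+9+2=13, value 57+20+4=81
- board game+headphones: cost 2+9=11, value 57+20=77
- chair+rug: cost 12+2=14, value 69+4=73
Best: 126 util.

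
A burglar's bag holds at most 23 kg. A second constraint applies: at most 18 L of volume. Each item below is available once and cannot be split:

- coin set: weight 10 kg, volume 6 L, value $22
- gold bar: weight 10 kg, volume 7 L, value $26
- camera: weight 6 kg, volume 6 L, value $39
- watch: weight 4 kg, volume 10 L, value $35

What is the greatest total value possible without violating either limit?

Feasible sets respecting both limits:
- camera+watch: weight 10, volume 16, value 74
- gold bar+camera: weight 16, volume 13, value 65
- coin set+camera: weight 16, volume 12, value 61
- gold bar+watch: weight 14, volume 17, value 61
Best: $74.

$74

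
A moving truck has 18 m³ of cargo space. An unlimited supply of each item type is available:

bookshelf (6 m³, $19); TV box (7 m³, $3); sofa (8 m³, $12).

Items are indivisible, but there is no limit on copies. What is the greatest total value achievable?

$57

Best value-per-unit is bookshelf at 19/6, and filling with it alone uses volume 3×6=18. No mix of the others beats 3×19 = 57.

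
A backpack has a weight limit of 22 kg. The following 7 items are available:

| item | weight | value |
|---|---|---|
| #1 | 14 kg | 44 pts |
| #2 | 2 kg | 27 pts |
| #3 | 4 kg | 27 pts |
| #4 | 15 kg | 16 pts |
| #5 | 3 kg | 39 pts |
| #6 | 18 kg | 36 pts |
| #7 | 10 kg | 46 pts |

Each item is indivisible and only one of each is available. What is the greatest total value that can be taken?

139 pts

Check high-value combinations within 22 kg:
- #2+#3+#5+#7: weight 2+4+3+10=19, value 27+27+39+46=139
- #2+#5+#7: weight 2+3+10=15, value 27+39+46=112
- #3+#5+#7: weight 4+3+10=17, value 27+39+46=112
- #1+#2+#5: weight 14+2+3=19, value 44+27+39=110
- #1+#3+#5: weight 14+4+3=21, value 44+27+39=110
Best: 139 pts.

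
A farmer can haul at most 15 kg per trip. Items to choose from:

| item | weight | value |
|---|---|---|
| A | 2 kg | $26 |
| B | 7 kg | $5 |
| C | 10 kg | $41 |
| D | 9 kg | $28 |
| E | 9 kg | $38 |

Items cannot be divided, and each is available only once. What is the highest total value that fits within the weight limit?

Check high-value combinations within 15 kg:
- A+C: weight 2+10=12, value 26+41=67
- A+E: weight 2+9=11, value 26+38=64
- A+D: weight 2+9=11, value 26+28=54
- C: weight 10, value 41
- E: weight 9, value 38
Best: $67.

$67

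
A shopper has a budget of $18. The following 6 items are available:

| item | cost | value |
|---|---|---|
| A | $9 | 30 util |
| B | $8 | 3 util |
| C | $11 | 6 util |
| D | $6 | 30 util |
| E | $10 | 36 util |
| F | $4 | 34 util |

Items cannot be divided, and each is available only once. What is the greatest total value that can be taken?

Check high-value combinations within $18:
- E+F: cost 10+4=14, value 36+34=70
- B+D+F: cost 8+6+4=18, value 3+30+34=67
- D+E: cost 6+10=16, value 30+36=66
- D+F: cost 6+4=10, value 30+34=64
Best: 70 util.

70 util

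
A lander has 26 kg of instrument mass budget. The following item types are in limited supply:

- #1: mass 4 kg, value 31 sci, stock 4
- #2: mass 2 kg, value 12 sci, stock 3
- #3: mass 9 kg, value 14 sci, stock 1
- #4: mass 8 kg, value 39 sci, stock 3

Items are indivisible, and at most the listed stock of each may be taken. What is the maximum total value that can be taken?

175 sci

Best selections within mass 26 and stock limits:
- 4×#1 + 1×#2 + 1×#4: mass 26, value 175
- 3×#1 + 3×#2 + 1×#4: mass 26, value 168
- 4×#1 + 1×#4: mass 24, value 163
Best: 175 sci.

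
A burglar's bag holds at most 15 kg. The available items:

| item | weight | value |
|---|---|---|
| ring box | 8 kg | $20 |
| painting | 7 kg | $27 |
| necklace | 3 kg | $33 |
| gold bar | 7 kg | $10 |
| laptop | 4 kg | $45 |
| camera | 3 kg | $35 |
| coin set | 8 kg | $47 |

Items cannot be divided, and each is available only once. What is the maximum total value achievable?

$127

Check high-value combinations within 15 kg:
- laptop+camera+coin set: weight 4+3+8=15, value 45+35+47=127
- necklace+laptop+coin set: weight 3+4+8=15, value 33+45+47=125
- necklace+camera+coin set: weight 3+3+8=14, value 33+35+47=115
Best: $127.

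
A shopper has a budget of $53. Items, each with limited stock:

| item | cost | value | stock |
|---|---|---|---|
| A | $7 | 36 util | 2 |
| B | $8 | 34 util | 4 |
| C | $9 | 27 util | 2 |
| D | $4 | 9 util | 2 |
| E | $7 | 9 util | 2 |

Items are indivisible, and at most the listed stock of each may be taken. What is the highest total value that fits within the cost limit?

217 util

Best selections within cost 53 and stock limits:
- 2×A + 4×B + 1×D: cost 50, value 217
- 2×A + 4×B + 1×E: cost 53, value 217
- 2×A + 3×B + 1×C + 1×D: cost 51, value 210
Best: 217 util.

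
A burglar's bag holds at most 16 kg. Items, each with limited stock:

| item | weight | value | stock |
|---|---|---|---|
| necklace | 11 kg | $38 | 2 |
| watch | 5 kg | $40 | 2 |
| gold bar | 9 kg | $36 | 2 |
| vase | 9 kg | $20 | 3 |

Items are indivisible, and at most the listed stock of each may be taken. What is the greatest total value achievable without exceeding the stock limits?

$80

Top feasible selections:
- 2×watch: weight 10, value 80
- 1×necklace + 1×watch: weight 16, value 78
- 1×watch + 1×gold bar: weight 14, value 76
Best: $80.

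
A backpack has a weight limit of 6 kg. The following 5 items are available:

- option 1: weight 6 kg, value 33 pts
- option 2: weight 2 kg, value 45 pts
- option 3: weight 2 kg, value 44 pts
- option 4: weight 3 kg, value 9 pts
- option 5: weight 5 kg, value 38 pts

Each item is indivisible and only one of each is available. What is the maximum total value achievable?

This is a 0/1 knapsack; check combinations near the capacity.
- option 2+option 3: weight 2+2=4, value 45+44=89
- option 2+option 4: weight 2+3=5, value 45+9=54
- option 3+option 4: weight 2+3=5, value 44+9=53
Best: 89 pts.

89 pts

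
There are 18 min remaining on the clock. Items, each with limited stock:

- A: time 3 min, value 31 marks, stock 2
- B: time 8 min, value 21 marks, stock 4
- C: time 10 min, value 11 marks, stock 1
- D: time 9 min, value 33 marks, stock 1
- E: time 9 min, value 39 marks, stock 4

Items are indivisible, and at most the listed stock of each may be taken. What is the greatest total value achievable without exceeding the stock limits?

101 marks

Top feasible selections:
- 2×A + 1×E: time 15, value 101
- 2×A + 1×D: time 15, value 95
- 2×A + 1×B: time 14, value 83
- 2×E: time 18, value 78
Best: 101 marks.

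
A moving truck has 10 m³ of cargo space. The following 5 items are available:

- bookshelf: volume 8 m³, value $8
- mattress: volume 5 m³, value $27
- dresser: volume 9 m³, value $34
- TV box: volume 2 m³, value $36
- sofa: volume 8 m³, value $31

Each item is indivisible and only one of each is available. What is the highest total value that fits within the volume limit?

$67

Check high-value combinations within 10 m³:
- TV box+sofa: volume 2+8=10, value 36+31=67
- mattress+TV box: volume 5+2=7, value 27+36=63
- bookshelf+TV box: volume 8+2=10, value 8+36=44
- TV box: volume 2, value 36
Best: $67.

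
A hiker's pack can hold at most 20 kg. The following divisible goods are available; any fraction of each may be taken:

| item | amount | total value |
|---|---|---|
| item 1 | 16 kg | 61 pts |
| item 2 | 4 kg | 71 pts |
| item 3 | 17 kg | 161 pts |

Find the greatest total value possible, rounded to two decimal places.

222.53

Take in order of value per unit:
- item 2 (71/4 per unit): all 4 → value 71, running total 71.00
- item 3 (161/17 per unit): 16 of 17 → value 16×161/17 = 151.5294, running total 222.53
Total 222.53.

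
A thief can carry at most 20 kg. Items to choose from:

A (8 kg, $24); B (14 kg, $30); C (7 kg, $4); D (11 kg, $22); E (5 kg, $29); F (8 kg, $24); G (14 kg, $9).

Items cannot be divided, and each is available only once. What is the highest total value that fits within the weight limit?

$59

Check high-value combinations within 20 kg:
- B+E: weight 14+5=19, value 30+29=59
- A+C+E: weight 8+7+5=20, value 24+4+29=57
- C+E+F: weight 7+5+8=20, value 4+29+24=57
- A+E: weight 8+5=13, value 24+29=53
- E+F: weight 5+8=13, value 29+24=53
Best: $59.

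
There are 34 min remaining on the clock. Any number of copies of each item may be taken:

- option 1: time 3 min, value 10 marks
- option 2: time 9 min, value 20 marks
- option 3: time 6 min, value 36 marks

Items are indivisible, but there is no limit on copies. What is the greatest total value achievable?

Best value-per-unit is option 3 at 36/6; filling with it alone gives 5×36 = 180.
Optimal mix: 1×option 1 + 5×option 3 → time 33, value 190.

190 marks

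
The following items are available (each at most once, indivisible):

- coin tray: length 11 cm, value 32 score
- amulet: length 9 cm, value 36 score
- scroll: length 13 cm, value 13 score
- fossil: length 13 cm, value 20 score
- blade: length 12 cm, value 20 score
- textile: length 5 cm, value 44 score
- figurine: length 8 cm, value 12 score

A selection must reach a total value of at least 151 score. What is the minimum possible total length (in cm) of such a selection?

50

Subsets with value ≥ 151, sorted by total length:
- coin tray+amulet+fossil+blade+textile: length 50, value 152
- coin tray+amulet+fossil+blade+textile+figurine: length 58, value 164
- coin tray+amulet+scroll+blade+textile+figurine: length 58, value 157
- coin tray+amulet+scroll+fossil+textile+figurine: length 59, value 157
Minimum length: 50 cm.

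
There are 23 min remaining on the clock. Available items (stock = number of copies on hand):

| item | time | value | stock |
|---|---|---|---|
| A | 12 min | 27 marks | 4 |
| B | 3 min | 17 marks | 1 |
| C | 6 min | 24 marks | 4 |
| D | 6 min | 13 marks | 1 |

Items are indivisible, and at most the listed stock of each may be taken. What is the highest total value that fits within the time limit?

89 marks

Best selections within time 23 and stock limits:
- 1×B + 3×C: time 21, value 89
- 1×B + 2×C + 1×D: time 21, value 78
Best: 89 marks.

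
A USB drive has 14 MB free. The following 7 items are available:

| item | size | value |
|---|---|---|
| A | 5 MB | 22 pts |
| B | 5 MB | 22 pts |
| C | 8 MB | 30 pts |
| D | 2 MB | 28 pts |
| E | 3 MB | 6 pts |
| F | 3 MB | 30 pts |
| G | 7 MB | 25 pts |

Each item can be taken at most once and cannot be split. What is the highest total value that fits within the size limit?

Check high-value combinations within 14 MB:
- C+D+F: size 8+2+3=13, value 30+28+30=88
- A+D+E+F: size 5+2+3+3=13, value 22+28+6+30=86
- B+D+E+F: size 5+2+3+3=13, value 22+28+6+30=86
- D+F+G: size 2+3+7=12, value 28+30+25=83
- A+D+F: size 5+2+3=10, value 22+28+30=80
Best: 88 pts.

88 pts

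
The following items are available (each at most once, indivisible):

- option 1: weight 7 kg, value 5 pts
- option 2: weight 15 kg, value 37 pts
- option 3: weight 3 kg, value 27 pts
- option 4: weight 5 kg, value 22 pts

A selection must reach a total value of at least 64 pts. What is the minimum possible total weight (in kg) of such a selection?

18

Subsets with value ≥ 64, sorted by total weight:
- option 2+option 3: weight 18, value 64
- option 2+option 3+option 4: weight 23, value 86
Minimum weight: 18 kg.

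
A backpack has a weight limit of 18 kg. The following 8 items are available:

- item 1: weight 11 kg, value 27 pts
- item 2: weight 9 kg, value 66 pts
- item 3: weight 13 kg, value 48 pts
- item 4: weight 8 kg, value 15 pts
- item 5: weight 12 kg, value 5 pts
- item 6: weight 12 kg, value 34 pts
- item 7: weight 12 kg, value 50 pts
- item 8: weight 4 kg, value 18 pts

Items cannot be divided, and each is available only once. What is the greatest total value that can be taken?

Check high-value combinations within 18 kg:
- item 2+item 8: weight 9+4=13, value 66+18=84
- item 2+item 4: weight 9+8=17, value 66+15=81
- item 7+item 8: weight 12+4=16, value 50+18=68
Best: 84 pts.

84 pts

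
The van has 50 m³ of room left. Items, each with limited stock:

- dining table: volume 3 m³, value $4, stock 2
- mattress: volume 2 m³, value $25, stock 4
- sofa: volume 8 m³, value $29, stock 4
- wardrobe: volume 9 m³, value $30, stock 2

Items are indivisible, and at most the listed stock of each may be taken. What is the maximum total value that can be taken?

$247

Top feasible selections:
- 4×mattress + 3×sofa + 2×wardrobe: volume 50, value 247
- 4×mattress + 4×sofa + 1×wardrobe: volume 49, value 246
- 2×dining table + 4×mattress + 2×sofa + 2×wardrobe: volume 48, value 226
Best: $247.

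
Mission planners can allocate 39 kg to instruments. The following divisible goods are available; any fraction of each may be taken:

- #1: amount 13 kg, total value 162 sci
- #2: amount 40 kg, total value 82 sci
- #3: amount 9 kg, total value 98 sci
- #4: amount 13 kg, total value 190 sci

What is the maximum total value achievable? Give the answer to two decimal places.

Take in order of value per unit:
- #4 (190/13 per unit): all 13 → value 190, running total 190.00
- #1 (162/13 per unit): all 13 → value 162, running total 352.00
- #3 (98/9 per unit): all 9 → value 98, running total 450.00
- #2 (82/40 per unit): 4 of 40 → value 4×82/40 = 8.2000, running total 458.20
Total 458.20.

458.20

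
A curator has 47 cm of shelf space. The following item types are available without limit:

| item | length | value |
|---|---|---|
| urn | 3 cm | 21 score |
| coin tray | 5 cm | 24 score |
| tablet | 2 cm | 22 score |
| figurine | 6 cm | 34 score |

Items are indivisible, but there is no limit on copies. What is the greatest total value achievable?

Best value-per-unit is tablet at 22/2, and filling with it alone uses length 23×2=46. No mix of the others beats 23×22 = 506.

506 score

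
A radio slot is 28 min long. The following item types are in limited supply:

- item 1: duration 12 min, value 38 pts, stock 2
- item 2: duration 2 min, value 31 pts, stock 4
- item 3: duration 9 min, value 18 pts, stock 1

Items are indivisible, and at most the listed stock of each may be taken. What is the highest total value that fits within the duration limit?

162 pts

Best selections within duration 28 and stock limits:
- 1×item 1 + 4×item 2: duration 20, value 162
- 1×item 1 + 3×item 2 + 1×item 3: duration 27, value 149
- 4×item 2 + 1×item 3: duration 17, value 142
Best: 162 pts.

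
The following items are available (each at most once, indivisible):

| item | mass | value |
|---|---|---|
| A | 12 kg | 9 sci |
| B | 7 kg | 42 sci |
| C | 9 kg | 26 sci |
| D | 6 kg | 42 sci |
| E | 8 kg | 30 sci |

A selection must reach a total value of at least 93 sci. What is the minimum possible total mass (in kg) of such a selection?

21

Subsets with value ≥ 93, sorted by total mass:
- B+D+E: mass 21, value 114
- B+C+D: mass 22, value 110
- C+D+E: mass 23, value 98
- B+C+E: mass 24, value 98
Minimum mass: 21 kg.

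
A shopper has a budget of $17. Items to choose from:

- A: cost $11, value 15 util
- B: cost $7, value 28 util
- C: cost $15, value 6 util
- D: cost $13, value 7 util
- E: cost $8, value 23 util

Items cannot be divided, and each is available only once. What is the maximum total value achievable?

This is a 0/1 knapsack; check combinations near the capacity.
- B+E: cost 7+8=15, value 28+23=51
- B: cost 7, value 28
- E: cost 8, value 23
Best: 51 util.

51 util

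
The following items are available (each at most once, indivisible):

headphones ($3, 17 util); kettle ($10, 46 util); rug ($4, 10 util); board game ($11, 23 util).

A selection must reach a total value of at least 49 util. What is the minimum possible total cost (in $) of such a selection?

13

Subsets with value ≥ 49, sorted by total cost:
- headphones+kettle: cost 13, value 63
- kettle+rug: cost 14, value 56
- headphones+kettle+rug: cost 17, value 73
- headphones+rug+board game: cost 18, value 50
Minimum cost: 13 $.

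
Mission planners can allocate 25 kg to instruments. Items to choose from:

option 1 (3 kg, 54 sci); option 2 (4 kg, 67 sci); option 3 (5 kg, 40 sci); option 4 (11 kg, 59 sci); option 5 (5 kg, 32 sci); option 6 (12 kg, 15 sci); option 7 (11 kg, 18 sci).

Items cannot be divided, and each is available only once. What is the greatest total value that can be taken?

Check high-value combinations within 25 kg:
- option 1+option 2+option 3+option 4: mass 3+4+5+11=23, value 54+67+40+59=220
- option 1+option 2+option 4+option 5: mass 3+4+11+5=23, value 54+67+59+32=212
- option 2+option 3+option 4+option 5: mass 4+5+11+5=25, value 67+40+59+32=198
- option 1+option 2+option 3+option 5: mass 3+4+5+5=17, value 54+67+40+32=193
Best: 220 sci.

220 sci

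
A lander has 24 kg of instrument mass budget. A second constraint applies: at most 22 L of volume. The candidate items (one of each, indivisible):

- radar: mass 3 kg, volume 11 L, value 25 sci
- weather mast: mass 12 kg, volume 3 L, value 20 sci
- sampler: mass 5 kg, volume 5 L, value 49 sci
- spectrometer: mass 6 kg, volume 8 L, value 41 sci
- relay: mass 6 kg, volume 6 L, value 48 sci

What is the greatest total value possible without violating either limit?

138 sci

Feasible sets respecting both limits:
- sampler+spectrometer+relay: mass 17, volume 19, value 138
- radar+sampler+relay: mass 14, volume 22, value 122
- weather mast+sampler+relay: mass 23, volume 14, value 117
- weather mast+sampler+spectrometer: mass 23, volume 16, value 110
Best: 138 sci.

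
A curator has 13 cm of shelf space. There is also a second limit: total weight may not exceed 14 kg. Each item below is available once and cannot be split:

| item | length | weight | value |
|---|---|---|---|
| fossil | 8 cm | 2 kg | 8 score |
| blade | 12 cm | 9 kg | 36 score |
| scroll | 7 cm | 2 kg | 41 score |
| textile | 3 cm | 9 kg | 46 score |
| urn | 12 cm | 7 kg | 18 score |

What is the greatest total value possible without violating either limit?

87 score

Feasible sets respecting both limits:
- scroll+textile: length 10, weight 11, value 87
- fossil+textile: length 11, weight 11, value 54
- textile: length 3, weight 9, value 46
- scroll: length 7, weight 2, value 41
Best: 87 score.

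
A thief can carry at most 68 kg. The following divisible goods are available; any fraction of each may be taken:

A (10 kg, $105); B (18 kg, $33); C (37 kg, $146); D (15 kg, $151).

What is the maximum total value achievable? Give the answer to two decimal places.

Take in order of value per unit:
- A (105/10 per unit): all 10 → value 105, running total 105.00
- D (151/15 per unit): all 15 → value 151, running total 256.00
- C (146/37 per unit): all 37 → value 146, running total 402.00
- B (33/18 per unit): 6 of 18 → value 6×33/18 = 11.0000, running total 413.00
Total 413.00.

413.00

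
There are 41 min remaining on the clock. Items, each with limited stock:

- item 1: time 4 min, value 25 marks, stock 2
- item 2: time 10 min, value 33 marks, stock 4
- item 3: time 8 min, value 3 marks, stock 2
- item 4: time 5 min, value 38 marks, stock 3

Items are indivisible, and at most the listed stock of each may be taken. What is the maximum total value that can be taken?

205 marks

Best selections within time 41 and stock limits:
- 1×item 1 + 2×item 2 + 3×item 4: time 39, value 205
- 2×item 1 + 1×item 2 + 1×item 3 + 3×item 4: time 41, value 200
Best: 205 marks.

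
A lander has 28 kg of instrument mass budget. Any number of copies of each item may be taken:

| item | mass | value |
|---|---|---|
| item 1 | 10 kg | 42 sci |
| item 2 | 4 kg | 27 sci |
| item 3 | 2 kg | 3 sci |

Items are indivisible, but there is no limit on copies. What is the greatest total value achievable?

Best value-per-unit is item 2 at 27/4, and filling with it alone uses mass 7×4=28. No mix of the others beats 7×27 = 189.

189 sci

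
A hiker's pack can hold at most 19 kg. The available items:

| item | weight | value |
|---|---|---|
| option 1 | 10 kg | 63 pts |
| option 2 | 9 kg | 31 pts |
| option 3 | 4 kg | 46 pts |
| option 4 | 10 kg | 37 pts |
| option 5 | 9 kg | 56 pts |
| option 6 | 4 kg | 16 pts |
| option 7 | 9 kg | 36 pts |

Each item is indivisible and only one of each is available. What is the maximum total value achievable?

Check high-value combinations within 19 kg:
- option 1+option 3+option 6: weight 10+4+4=18, value 63+46+16=125
- option 1+option 5: weight 10+9=19, value 63+56=119
- option 3+option 5+option 6: weight 4+9+4=17, value 46+56+16=118
Best: 125 pts.

125 pts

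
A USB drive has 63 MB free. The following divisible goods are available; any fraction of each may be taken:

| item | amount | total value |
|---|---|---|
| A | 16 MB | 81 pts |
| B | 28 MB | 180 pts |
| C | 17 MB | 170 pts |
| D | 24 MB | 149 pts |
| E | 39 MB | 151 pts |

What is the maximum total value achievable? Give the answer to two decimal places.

Take in order of value per unit:
- C (170/17 per unit): all 17 → value 170, running total 170.00
- B (180/28 per unit): all 28 → value 180, running total 350.00
- D (149/24 per unit): 18 of 24 → value 18×149/24 = 111.7500, running total 461.75
Total 461.75.

461.75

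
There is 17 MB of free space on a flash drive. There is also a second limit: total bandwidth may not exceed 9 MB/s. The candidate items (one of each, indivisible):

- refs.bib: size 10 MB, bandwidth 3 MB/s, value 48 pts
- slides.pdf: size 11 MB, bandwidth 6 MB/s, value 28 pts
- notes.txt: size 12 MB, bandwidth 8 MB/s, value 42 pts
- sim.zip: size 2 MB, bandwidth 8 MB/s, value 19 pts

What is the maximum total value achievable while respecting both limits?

Feasible sets respecting both limits:
- refs.bib: size 10, bandwidth 3, value 48
- notes.txt: size 12, bandwidth 8, value 42
- slides.pdf: size 11, bandwidth 6, value 28
Best: 48 pts.

48 pts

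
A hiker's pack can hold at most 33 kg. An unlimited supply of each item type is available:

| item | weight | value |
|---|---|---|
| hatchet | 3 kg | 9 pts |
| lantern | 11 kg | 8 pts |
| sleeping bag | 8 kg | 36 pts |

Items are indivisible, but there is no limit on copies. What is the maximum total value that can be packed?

Best value-per-unit is sleeping bag at 36/8, and filling with it alone uses weight 4×8=32. No mix of the others beats 4×36 = 144.

144 pts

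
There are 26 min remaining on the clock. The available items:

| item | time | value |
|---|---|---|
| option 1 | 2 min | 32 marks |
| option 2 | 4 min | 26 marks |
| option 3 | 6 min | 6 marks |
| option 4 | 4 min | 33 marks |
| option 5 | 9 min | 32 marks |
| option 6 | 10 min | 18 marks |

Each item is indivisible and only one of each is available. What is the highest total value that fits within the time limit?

129 marks

This is a 0/1 knapsack; check combinations near the capacity.
- option 1+option 2+option 3+option 4+option 5: time 2+4+6+4+9=25, value 32+26+6+33+32=129
- option 1+option 2+option 4+option 5: time 2+4+4+9=19, value 32+26+33+32=123
- option 1+option 4+option 5+option 6: time 2+4+9+10=25, value 32+33+32+18=115
- option 1+option 2+option 3+option 4+option 6: time 2+4+6+4+10=26, value 32+26+6+33+18=115
Best: 129 marks.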